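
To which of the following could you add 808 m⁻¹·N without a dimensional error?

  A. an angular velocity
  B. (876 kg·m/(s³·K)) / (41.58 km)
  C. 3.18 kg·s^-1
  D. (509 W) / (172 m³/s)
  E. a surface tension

E.

Reference: N·m⁻¹ = kg·m·s⁻²·m⁻¹ = kg·s⁻².
Each option:
  A. [angular velocity] = s⁻¹
  B. [kg·m·s⁻³·K⁻¹] / [m] = kg·s⁻³·K⁻¹
  C. kg·s⁻¹
  D. [kg·m²·s⁻³] / [m³·s⁻¹] = kg·m⁻¹·s⁻²
  E. [surface tension] = kg·s⁻²  ← same
Only E. matches kg·s⁻².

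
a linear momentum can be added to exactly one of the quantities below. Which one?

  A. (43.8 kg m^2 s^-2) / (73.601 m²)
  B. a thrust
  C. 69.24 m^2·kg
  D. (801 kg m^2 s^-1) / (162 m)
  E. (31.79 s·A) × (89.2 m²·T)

Reference: [linear momentum] = kg·m·s⁻¹.
Each option:
  A. [kg·m²·s⁻²] / [m²] = kg·s⁻²
  B. [thrust] = kg·m·s⁻²
  C. kg·m²
  D. [kg·m²·s⁻¹] / [m] = kg·m·s⁻¹  ← same
  E. [s·A] · [kg·m²·s⁻²·A⁻¹] = kg·m²·s⁻¹
Only D. matches kg·m·s⁻¹.

D.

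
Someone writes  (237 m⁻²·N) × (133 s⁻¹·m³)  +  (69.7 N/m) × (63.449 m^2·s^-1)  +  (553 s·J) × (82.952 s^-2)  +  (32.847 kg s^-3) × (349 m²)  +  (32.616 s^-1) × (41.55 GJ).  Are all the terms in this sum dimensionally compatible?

Yes

Expand each in SI base units:
  (237 m⁻²·N) × (133 s⁻¹·m³):  [kg·m⁻¹·s⁻²] · [m³·s⁻¹] = kg·m²·s⁻³
  (69.7 N/m) × (63.449 m^2·s^-1):  [kg·s⁻²] · [m²·s⁻¹] = kg·m²·s⁻³
  (553 s·J) × (82.952 s^-2):  [kg·m²·s⁻¹] · [s⁻²] = kg·m²·s⁻³
  (32.847 kg s^-3) × (349 m²):  [kg·s⁻³] · [m²] = kg·m²·s⁻³
  (32.616 s^-1) × (41.55 GJ):  [s⁻¹] · [kg·m²·s⁻²] = kg·m²·s⁻³
Every term reduces to kg·m²·s⁻³.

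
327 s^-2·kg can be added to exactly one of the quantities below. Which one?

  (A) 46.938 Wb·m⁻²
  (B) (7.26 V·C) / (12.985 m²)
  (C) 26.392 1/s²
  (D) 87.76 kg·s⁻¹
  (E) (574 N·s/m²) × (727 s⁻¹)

Reference: kg·s⁻².
Each option:
  (A) Wb·m⁻² = V·s·m⁻² = kg·s⁻²·A⁻¹
  (B) [kg·m²·s⁻²] / [m²] = kg·s⁻²  ← same
  (C) s⁻²
  (D) kg·s⁻¹
  (E) [kg·m⁻¹·s⁻¹] · [s⁻¹] = kg·m⁻¹·s⁻²
Only (B) matches kg·s⁻².

(B)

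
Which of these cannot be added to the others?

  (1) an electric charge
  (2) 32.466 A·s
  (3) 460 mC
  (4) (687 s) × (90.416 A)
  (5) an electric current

Reduce each to base SI dimensions:
  (1) [electric charge] = s·A
  (2) A·s = s·A
  (3) C = s·A
  (4) [s] · [A] = s·A
  (5) [electric current] = A
All reduce to s·A except (5), which is A.

(5)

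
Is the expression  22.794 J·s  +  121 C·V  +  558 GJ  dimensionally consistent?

Dimensions:
  22.794 J·s:  J·s = N·m·s = kg·m²·s⁻¹
  121 C·V:  C·V = s·A·J·C⁻¹ = kg·m²·s⁻²
  558 GJ:  J = N·m = kg·m²·s⁻²
The terms do not share a single dimension (kg·m²·s⁻² vs kg·m²·s⁻¹).

No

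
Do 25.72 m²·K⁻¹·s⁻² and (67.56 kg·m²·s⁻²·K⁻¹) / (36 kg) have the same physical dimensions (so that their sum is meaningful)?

Yes

Reduce each to base SI dimensions:
  25.72 m²·K⁻¹·s⁻²:  m²·s⁻²·K⁻¹
  (67.56 kg·m²·s⁻²·K⁻¹) / (36 kg):  [kg·m²·s⁻²·K⁻¹] / [kg] = m²·s⁻²·K⁻¹
Both are m²·s⁻²·K⁻¹, so they have the same dimensions and can be added.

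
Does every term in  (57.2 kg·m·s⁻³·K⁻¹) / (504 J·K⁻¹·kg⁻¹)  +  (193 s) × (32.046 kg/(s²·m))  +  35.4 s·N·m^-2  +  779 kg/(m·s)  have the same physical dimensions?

In SI base units:
  (57.2 kg·m·s⁻³·K⁻¹) / (504 J·K⁻¹·kg⁻¹):  [kg·m·s⁻³·K⁻¹] / [m²·s⁻²·K⁻¹] = kg·m⁻¹·s⁻¹
  (193 s) × (32.046 kg/(s²·m)):  [s] · [kg·m⁻¹·s⁻²] = kg·m⁻¹·s⁻¹
  35.4 s·N·m^-2:  N·s·m⁻² = kg·m·s⁻²·s·m⁻² = kg·m⁻¹·s⁻¹
  779 kg/(m·s):  kg·m⁻¹·s⁻¹
Every term reduces to kg·m⁻¹·s⁻¹.

Yes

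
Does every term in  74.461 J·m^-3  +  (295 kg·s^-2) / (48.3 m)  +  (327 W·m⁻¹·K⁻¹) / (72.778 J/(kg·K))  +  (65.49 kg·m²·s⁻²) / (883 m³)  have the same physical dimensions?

No

Expand each in SI base units:
  74.461 J·m^-3:  J·m⁻³ = N·m·m⁻³ = kg·m⁻¹·s⁻²
  (295 kg·s^-2) / (48.3 m):  [kg·s⁻²] / [m] = kg·m⁻¹·s⁻²
  (327 W·m⁻¹·K⁻¹) / (72.778 J/(kg·K)):  [kg·m·s⁻³·K⁻¹] / [m²·s⁻²·K⁻¹] = kg·m⁻¹·s⁻¹
  (65.49 kg·m²·s⁻²) / (883 m³):  [kg·m²·s⁻²] / [m³] = kg·m⁻¹·s⁻²
The terms do not share a single dimension (kg·m⁻¹·s⁻² vs kg·m⁻¹·s⁻¹).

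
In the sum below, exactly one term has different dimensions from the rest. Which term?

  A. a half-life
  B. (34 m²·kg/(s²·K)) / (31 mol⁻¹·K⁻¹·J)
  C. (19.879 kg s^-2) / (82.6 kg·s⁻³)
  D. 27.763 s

B.

Reduce each to base SI dimensions:
  A. [half-life] = s
  B. [kg·m²·s⁻²·K⁻¹] / [kg·m²·s⁻²·K⁻¹·mol⁻¹] = mol
  C. [kg·s⁻²] / [kg·s⁻³] = s
  D. s
All reduce to s except B., which is mol.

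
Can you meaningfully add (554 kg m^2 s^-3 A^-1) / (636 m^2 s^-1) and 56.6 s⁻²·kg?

Expand each in SI base units:
  (554 kg m^2 s^-3 A^-1) / (636 m^2 s^-1):  [kg·m²·s⁻³·A⁻¹] / [m²·s⁻¹] = kg·s⁻²·A⁻¹
  56.6 s⁻²·kg:  kg·s⁻²
kg·s⁻²·A⁻¹ ≠ kg·s⁻², so they cannot be added.

No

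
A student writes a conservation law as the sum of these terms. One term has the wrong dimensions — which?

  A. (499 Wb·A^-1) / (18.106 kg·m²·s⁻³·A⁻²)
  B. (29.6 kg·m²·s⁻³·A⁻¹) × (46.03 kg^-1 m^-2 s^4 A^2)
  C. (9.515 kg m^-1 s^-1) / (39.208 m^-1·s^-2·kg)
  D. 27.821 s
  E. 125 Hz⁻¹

Work out the base dimensions of each:
  A. [kg·m²·s⁻²·A⁻²] / [kg·m²·s⁻³·A⁻²] = s
  B. [kg·m²·s⁻³·A⁻¹] · [kg⁻¹·m⁻²·s⁴·A²] = s·A
  C. [kg·m⁻¹·s⁻¹] / [kg·m⁻¹·s⁻²] = s
  D. s
  E. Hz⁻¹ = (s⁻¹)⁻¹ = s
All reduce to s except B., which is s·A.

B.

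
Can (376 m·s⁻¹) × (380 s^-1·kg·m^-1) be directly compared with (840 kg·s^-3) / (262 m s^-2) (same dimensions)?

No

Dimensions:
  (376 m·s⁻¹) × (380 s^-1·kg·m^-1):  [m·s⁻¹] · [kg·m⁻¹·s⁻¹] = kg·s⁻²
  (840 kg·s^-3) / (262 m s^-2):  [kg·s⁻³] / [m·s⁻²] = kg·m⁻¹·s⁻¹
kg·s⁻² ≠ kg·m⁻¹·s⁻¹, so they cannot be added.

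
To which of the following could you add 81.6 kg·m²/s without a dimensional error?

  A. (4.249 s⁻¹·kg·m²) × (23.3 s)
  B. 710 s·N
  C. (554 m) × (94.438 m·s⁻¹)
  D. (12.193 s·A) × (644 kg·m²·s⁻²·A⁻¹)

Reference: kg·m²·s⁻¹.
Each option:
  A. [kg·m²·s⁻¹] · [s] = kg·m²
  B. N·s = kg·m·s⁻²·s = kg·m·s⁻¹
  C. [m] · [m·s⁻¹] = m²·s⁻¹
  D. [s·A] · [kg·m²·s⁻²·A⁻¹] = kg·m²·s⁻¹  ← same
Only D. matches kg·m²·s⁻¹.

D.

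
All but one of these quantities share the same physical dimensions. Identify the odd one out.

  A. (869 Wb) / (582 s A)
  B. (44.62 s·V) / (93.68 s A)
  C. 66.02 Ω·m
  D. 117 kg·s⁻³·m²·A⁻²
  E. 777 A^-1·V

C.

Reduce each to base SI dimensions:
  A. [kg·m²·s⁻²·A⁻¹] / [s·A] = kg·m²·s⁻³·A⁻²
  B. [kg·m²·s⁻²·A⁻¹] / [s·A] = kg·m²·s⁻³·A⁻²
  C. Ω·m = V·A⁻¹·m = kg·m³·s⁻³·A⁻²
  D. kg·m²·s⁻³·A⁻²
  E. V·A⁻¹ = J·C⁻¹·A⁻¹ = kg·m²·s⁻³·A⁻²
All reduce to kg·m²·s⁻³·A⁻² except C., which is kg·m³·s⁻³·A⁻².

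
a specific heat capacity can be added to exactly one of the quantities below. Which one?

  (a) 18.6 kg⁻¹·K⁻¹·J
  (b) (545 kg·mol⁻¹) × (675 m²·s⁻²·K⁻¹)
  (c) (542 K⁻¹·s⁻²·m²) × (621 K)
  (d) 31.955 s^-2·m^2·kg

(a)

Reference: [specific heat capacity] = m²·s⁻²·K⁻¹.
Each option:
  (a) J·kg⁻¹·K⁻¹ = N·m·kg⁻¹·K⁻¹ = m²·s⁻²·K⁻¹  ← same
  (b) [kg·mol⁻¹] · [m²·s⁻²·K⁻¹] = kg·m²·s⁻²·K⁻¹·mol⁻¹
  (c) [m²·s⁻²·K⁻¹] · [K] = m²·s⁻²
  (d) kg·m²·s⁻²
Only (a) matches m²·s⁻²·K⁻¹.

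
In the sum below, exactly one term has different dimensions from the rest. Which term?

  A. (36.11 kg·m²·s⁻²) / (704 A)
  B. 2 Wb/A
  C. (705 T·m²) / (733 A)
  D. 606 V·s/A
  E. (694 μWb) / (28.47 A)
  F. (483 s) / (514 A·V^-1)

Dimensions:
  A. [kg·m²·s⁻²] / [A] = kg·m²·s⁻²·A⁻¹
  B. Wb·A⁻¹ = V·s·A⁻¹ = kg·m²·s⁻²·A⁻²
  C. [kg·m²·s⁻²·A⁻¹] / [A] = kg·m²·s⁻²·A⁻²
  D. V·s·A⁻¹ = J·C⁻¹·s·A⁻¹ = kg·m²·s⁻²·A⁻²
  E. [kg·m²·s⁻²·A⁻¹] / [A] = kg·m²·s⁻²·A⁻²
  F. [s] / [kg⁻¹·m⁻²·s³·A²] = kg·m²·s⁻²·A⁻²
All reduce to kg·m²·s⁻²·A⁻² except A., which is kg·m²·s⁻²·A⁻¹.

A.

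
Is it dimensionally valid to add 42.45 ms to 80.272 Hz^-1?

Yes

Dimensions:
  42.45 ms:  s
  80.272 Hz^-1:  Hz⁻¹ = (s⁻¹)⁻¹ = s
Both are s, so they have the same dimensions and can be added.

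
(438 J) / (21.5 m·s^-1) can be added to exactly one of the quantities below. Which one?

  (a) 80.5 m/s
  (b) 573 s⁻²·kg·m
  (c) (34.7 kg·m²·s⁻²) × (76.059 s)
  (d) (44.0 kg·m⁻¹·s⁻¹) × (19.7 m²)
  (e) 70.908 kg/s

(d)

Reference: [kg·m²·s⁻²] / [m·s⁻¹] = kg·m·s⁻¹.
Each option:
  (a) m·s⁻¹
  (b) kg·m·s⁻²
  (c) [kg·m²·s⁻²] · [s] = kg·m²·s⁻¹
  (d) [kg·m⁻¹·s⁻¹] · [m²] = kg·m·s⁻¹  ← same
  (e) kg·s⁻¹
Only (d) matches kg·m·s⁻¹.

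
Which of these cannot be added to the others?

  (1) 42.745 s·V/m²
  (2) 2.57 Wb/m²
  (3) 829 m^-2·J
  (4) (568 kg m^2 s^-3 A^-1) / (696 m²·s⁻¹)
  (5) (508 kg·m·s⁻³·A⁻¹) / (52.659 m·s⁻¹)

(3)

Expand each in SI base units:
  (1) V·s·m⁻² = J·C⁻¹·s·m⁻² = kg·s⁻²·A⁻¹
  (2) Wb·m⁻² = V·s·m⁻² = kg·s⁻²·A⁻¹
  (3) J·m⁻² = N·m·m⁻² = kg·s⁻²
  (4) [kg·m²·s⁻³·A⁻¹] / [m²·s⁻¹] = kg·s⁻²·A⁻¹
  (5) [kg·m·s⁻³·A⁻¹] / [m·s⁻¹] = kg·s⁻²·A⁻¹
All reduce to kg·s⁻²·A⁻¹ except (3), which is kg·s⁻².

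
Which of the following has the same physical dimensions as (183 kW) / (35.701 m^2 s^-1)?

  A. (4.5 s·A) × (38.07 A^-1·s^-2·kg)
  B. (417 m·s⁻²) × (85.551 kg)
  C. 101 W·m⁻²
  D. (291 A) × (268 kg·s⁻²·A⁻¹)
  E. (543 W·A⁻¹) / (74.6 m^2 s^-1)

Reference: [kg·m²·s⁻³] / [m²·s⁻¹] = kg·s⁻².
Each option:
  A. [s·A] · [kg·s⁻²·A⁻¹] = kg·s⁻¹
  B. [m·s⁻²] · [kg] = kg·m·s⁻²
  C. W·m⁻² = J·s⁻¹·m⁻² = kg·s⁻³
  D. [A] · [kg·s⁻²·A⁻¹] = kg·s⁻²  ← same
  E. [kg·m²·s⁻³·A⁻¹] / [m²·s⁻¹] = kg·s⁻²·A⁻¹
Only D. matches kg·s⁻².

D.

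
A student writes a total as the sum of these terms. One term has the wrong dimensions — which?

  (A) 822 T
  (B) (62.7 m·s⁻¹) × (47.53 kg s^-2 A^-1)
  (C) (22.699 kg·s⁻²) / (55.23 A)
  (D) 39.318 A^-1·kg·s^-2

Expand each in SI base units:
  (A) T = Wb·m⁻² = kg·s⁻²·A⁻¹
  (B) [m·s⁻¹] · [kg·s⁻²·A⁻¹] = kg·m·s⁻³·A⁻¹
  (C) [kg·s⁻²] / [A] = kg·s⁻²·A⁻¹
  (D) kg·s⁻²·A⁻¹
All reduce to kg·s⁻²·A⁻¹ except (B), which is kg·m·s⁻³·A⁻¹.

(B)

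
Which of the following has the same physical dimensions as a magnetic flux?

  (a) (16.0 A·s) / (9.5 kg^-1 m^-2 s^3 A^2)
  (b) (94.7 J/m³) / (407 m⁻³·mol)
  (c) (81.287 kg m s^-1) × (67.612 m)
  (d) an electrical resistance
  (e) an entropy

(a)

Reference: [magnetic flux] = kg·m²·s⁻²·A⁻¹.
Each option:
  (a) [s·A] / [kg⁻¹·m⁻²·s³·A²] = kg·m²·s⁻²·A⁻¹  ← same
  (b) [kg·m⁻¹·s⁻²] / [m⁻³·mol] = kg·m²·s⁻²·mol⁻¹
  (c) [kg·m·s⁻¹] · [m] = kg·m²·s⁻¹
  (d) [electrical resistance] = kg·m²·s⁻³·A⁻²
  (e) [entropy] = kg·m²·s⁻²·K⁻¹
Only (a) matches kg·m²·s⁻²·A⁻¹.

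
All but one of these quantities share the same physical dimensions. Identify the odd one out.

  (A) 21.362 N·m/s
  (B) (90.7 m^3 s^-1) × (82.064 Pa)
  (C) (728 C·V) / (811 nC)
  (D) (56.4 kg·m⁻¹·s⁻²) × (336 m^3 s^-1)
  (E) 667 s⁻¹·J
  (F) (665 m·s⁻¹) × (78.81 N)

Work out the base dimensions of each:
  (A) N·m·s⁻¹ = kg·m·s⁻²·m·s⁻¹ = kg·m²·s⁻³
  (B) [m³·s⁻¹] · [kg·m⁻¹·s⁻²] = kg·m²·s⁻³
  (C) [kg·m²·s⁻²] / [s·A] = kg·m²·s⁻³·A⁻¹
  (D) [kg·m⁻¹·s⁻²] · [m³·s⁻¹] = kg·m²·s⁻³
  (E) J·s⁻¹ = N·m·s⁻¹ = kg·m²·s⁻³
  (F) [m·s⁻¹] · [kg·m·s⁻²] = kg·m²·s⁻³
All reduce to kg·m²·s⁻³ except (C), which is kg·m²·s⁻³·A⁻¹.

(C)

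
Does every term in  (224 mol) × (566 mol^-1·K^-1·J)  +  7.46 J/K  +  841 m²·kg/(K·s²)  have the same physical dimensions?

Yes

Reduce each to base SI dimensions:
  (224 mol) × (566 mol^-1·K^-1·J):  [mol] · [kg·m²·s⁻²·K⁻¹·mol⁻¹] = kg·m²·s⁻²·K⁻¹
  7.46 J/K:  J·K⁻¹ = N·m·K⁻¹ = kg·m²·s⁻²·K⁻¹
  841 m²·kg/(K·s²):  kg·m²·s⁻²·K⁻¹
Every term reduces to kg·m²·s⁻²·K⁻¹.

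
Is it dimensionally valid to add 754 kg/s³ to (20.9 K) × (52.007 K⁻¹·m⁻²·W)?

Yes

Work out the base dimensions of each:
  754 kg/s³:  kg·s⁻³
  (20.9 K) × (52.007 K⁻¹·m⁻²·W):  [K] · [kg·s⁻³·K⁻¹] = kg·s⁻³
Both are kg·s⁻³, so they have the same dimensions and can be added.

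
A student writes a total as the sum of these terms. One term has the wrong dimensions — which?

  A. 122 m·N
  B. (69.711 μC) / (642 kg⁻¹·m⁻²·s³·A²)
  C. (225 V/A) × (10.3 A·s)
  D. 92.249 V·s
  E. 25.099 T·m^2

A.

Work out the base dimensions of each:
  A. N·m = kg·m·s⁻²·m = kg·m²·s⁻²
  B. [s·A] / [kg⁻¹·m⁻²·s³·A²] = kg·m²·s⁻²·A⁻¹
  C. [kg·m²·s⁻³·A⁻²] · [s·A] = kg·m²·s⁻²·A⁻¹
  D. V·s = J·C⁻¹·s = kg·m²·s⁻²·A⁻¹
  E. T·m² = Wb·m⁻²·m² = kg·m²·s⁻²·A⁻¹
All reduce to kg·m²·s⁻²·A⁻¹ except A., which is kg·m²·s⁻².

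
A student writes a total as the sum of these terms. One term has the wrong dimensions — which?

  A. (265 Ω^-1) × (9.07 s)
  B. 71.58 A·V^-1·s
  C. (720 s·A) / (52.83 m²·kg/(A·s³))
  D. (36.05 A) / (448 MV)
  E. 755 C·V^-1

Reduce each to base SI dimensions:
  A. [kg⁻¹·m⁻²·s³·A²] · [s] = kg⁻¹·m⁻²·s⁴·A²
  B. A·s·V⁻¹ = A·s·(J·C⁻¹)⁻¹ = kg⁻¹·m⁻²·s⁴·A²
  C. [s·A] / [kg·m²·s⁻³·A⁻¹] = kg⁻¹·m⁻²·s⁴·A²
  D. [A] / [kg·m²·s⁻³·A⁻¹] = kg⁻¹·m⁻²·s³·A²
  E. C·V⁻¹ = s·A·(J·C⁻¹)⁻¹ = kg⁻¹·m⁻²·s⁴·A²
All reduce to kg⁻¹·m⁻²·s⁴·A² except D., which is kg⁻¹·m⁻²·s³·A².

D.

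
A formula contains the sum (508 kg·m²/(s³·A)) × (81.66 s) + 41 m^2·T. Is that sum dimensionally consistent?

Yes

Expand each in SI base units:
  (508 kg·m²/(s³·A)) × (81.66 s):  [kg·m²·s⁻³·A⁻¹] · [s] = kg·m²·s⁻²·A⁻¹
  41 m^2·T:  T·m² = Wb·m⁻²·m² = kg·m²·s⁻²·A⁻¹
Both are kg·m²·s⁻²·A⁻¹, so they have the same dimensions and can be added.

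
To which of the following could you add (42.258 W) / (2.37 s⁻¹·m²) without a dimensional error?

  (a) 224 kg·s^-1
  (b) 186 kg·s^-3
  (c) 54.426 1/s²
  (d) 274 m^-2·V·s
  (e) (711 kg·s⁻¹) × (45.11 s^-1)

Reference: [kg·m²·s⁻³] / [m²·s⁻¹] = kg·s⁻².
Each option:
  (a) kg·s⁻¹
  (b) kg·s⁻³
  (c) s⁻²
  (d) V·s·m⁻² = J·C⁻¹·s·m⁻² = kg·s⁻²·A⁻¹
  (e) [kg·s⁻¹] · [s⁻¹] = kg·s⁻²  ← same
Only (e) matches kg·s⁻².

(e)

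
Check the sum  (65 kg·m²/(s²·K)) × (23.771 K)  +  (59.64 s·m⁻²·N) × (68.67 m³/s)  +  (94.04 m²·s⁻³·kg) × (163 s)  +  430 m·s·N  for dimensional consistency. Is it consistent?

No

In SI base units:
  (65 kg·m²/(s²·K)) × (23.771 K):  [kg·m²·s⁻²·K⁻¹] · [K] = kg·m²·s⁻²
  (59.64 s·m⁻²·N) × (68.67 m³/s):  [kg·m⁻¹·s⁻¹] · [m³·s⁻¹] = kg·m²·s⁻²
  (94.04 m²·s⁻³·kg) × (163 s):  [kg·m²·s⁻³] · [s] = kg·m²·s⁻²
  430 m·s·N:  N·m·s = kg·m·s⁻²·m·s = kg·m²·s⁻¹
The terms do not share a single dimension (kg·m²·s⁻² vs kg·m²·s⁻¹).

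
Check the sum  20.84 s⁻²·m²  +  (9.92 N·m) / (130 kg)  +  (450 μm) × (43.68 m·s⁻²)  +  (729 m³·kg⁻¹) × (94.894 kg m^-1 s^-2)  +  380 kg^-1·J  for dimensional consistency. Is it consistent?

Yes

Reduce each to base SI dimensions:
  20.84 s⁻²·m²:  m²·s⁻²
  (9.92 N·m) / (130 kg):  [kg·m²·s⁻²] / [kg] = m²·s⁻²
  (450 μm) × (43.68 m·s⁻²):  [m] · [m·s⁻²] = m²·s⁻²
  (729 m³·kg⁻¹) × (94.894 kg m^-1 s^-2):  [kg⁻¹·m³] · [kg·m⁻¹·s⁻²] = m²·s⁻²
  380 kg^-1·J:  J·kg⁻¹ = N·m·kg⁻¹ = m²·s⁻²
Every term reduces to m²·s⁻².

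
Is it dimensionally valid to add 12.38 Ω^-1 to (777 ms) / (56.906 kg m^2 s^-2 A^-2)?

Yes

Expand each in SI base units:
  12.38 Ω^-1:  Ω⁻¹ = (V·A⁻¹)⁻¹ = kg⁻¹·m⁻²·s³·A²
  (777 ms) / (56.906 kg m^2 s^-2 A^-2):  [s] / [kg·m²·s⁻²·A⁻²] = kg⁻¹·m⁻²·s³·A²
Both are kg⁻¹·m⁻²·s³·A², so they have the same dimensions and can be added.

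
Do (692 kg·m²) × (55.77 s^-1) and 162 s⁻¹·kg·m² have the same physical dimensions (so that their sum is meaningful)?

Expand each in SI base units:
  (692 kg·m²) × (55.77 s^-1):  [kg·m²] · [s⁻¹] = kg·m²·s⁻¹
  162 s⁻¹·kg·m²:  kg·m²·s⁻¹
Both are kg·m²·s⁻¹, so they have the same dimensions and can be added.

Yes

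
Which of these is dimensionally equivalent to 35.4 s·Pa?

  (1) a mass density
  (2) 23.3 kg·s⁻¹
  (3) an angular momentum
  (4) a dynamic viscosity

Reference: Pa·s = N·m⁻²·s = kg·m⁻¹·s⁻¹.
Each option:
  (1) [mass density] = kg·m⁻³
  (2) kg·s⁻¹
  (3) [angular momentum] = kg·m²·s⁻¹
  (4) [dynamic viscosity] = kg·m⁻¹·s⁻¹  ← same
Only (4) matches kg·m⁻¹·s⁻¹.

(4)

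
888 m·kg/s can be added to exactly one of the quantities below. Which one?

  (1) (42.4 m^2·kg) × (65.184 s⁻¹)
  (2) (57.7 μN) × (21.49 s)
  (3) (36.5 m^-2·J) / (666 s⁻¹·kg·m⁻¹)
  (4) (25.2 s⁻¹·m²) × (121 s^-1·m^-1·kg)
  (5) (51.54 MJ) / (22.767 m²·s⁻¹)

Reference: kg·m·s⁻¹.
Each option:
  (1) [kg·m²] · [s⁻¹] = kg·m²·s⁻¹
  (2) [kg·m·s⁻²] · [s] = kg·m·s⁻¹  ← same
  (3) [kg·s⁻²] / [kg·m⁻¹·s⁻¹] = m·s⁻¹
  (4) [m²·s⁻¹] · [kg·m⁻¹·s⁻¹] = kg·m·s⁻²
  (5) [kg·m²·s⁻²] / [m²·s⁻¹] = kg·s⁻¹
Only (2) matches kg·m·s⁻¹.

(2)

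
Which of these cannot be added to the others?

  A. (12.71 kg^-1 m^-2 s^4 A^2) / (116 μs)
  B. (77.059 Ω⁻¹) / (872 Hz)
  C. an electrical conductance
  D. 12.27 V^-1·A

B.

Reduce each to base SI dimensions:
  A. [kg⁻¹·m⁻²·s⁴·A²] / [s] = kg⁻¹·m⁻²·s³·A²
  B. [kg⁻¹·m⁻²·s³·A²] / [s⁻¹] = kg⁻¹·m⁻²·s⁴·A²
  C. [electrical conductance] = kg⁻¹·m⁻²·s³·A²
  D. A·V⁻¹ = A·(J·C⁻¹)⁻¹ = kg⁻¹·m⁻²·s³·A²
All reduce to kg⁻¹·m⁻²·s³·A² except B., which is kg⁻¹·m⁻²·s⁴·A².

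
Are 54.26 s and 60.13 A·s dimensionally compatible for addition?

Dimensions:
  54.26 s:  s
  60.13 A·s:  A·s = s·A
s ≠ s·A, so they cannot be added.

No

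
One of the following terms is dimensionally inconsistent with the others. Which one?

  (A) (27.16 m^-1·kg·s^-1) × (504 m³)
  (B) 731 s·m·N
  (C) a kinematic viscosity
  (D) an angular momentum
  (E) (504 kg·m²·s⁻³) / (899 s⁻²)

Expand each in SI base units:
  (A) [kg·m⁻¹·s⁻¹] · [m³] = kg·m²·s⁻¹
  (B) N·m·s = kg·m·s⁻²·m·s = kg·m²·s⁻¹
  (C) [kinematic viscosity] = m²·s⁻¹
  (D) [angular momentum] = kg·m²·s⁻¹
  (E) [kg·m²·s⁻³] / [s⁻²] = kg·m²·s⁻¹
All reduce to kg·m²·s⁻¹ except (C), which is m²·s⁻¹.

(C)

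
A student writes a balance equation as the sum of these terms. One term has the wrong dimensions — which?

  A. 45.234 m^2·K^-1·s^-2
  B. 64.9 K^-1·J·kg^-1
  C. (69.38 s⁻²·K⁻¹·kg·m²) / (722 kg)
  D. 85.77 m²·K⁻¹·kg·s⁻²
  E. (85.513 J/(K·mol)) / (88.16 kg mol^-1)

D.

In SI base units:
  A. m²·s⁻²·K⁻¹
  B. J·kg⁻¹·K⁻¹ = N·m·kg⁻¹·K⁻¹ = m²·s⁻²·K⁻¹
  C. [kg·m²·s⁻²·K⁻¹] / [kg] = m²·s⁻²·K⁻¹
  D. kg·m²·s⁻²·K⁻¹
  E. [kg·m²·s⁻²·K⁻¹·mol⁻¹] / [kg·mol⁻¹] = m²·s⁻²·K⁻¹
All reduce to m²·s⁻²·K⁻¹ except D., which is kg·m²·s⁻²·K⁻¹.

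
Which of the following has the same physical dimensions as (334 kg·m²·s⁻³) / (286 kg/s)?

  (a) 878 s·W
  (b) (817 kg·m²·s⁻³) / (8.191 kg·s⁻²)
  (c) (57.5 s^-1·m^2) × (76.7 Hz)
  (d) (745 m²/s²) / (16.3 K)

(c)

Reference: [kg·m²·s⁻³] / [kg·s⁻¹] = m²·s⁻².
Each option:
  (a) W·s = J·s⁻¹·s = kg·m²·s⁻²
  (b) [kg·m²·s⁻³] / [kg·s⁻²] = m²·s⁻¹
  (c) [m²·s⁻¹] · [s⁻¹] = m²·s⁻²  ← same
  (d) [m²·s⁻²] / [K] = m²·s⁻²·K⁻¹
Only (c) matches m²·s⁻².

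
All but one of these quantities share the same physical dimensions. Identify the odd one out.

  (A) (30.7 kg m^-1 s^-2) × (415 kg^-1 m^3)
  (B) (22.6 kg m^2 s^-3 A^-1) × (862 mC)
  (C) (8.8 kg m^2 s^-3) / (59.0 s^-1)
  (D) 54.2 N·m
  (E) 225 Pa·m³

(A)

Reduce each to base SI dimensions:
  (A) [kg·m⁻¹·s⁻²] · [kg⁻¹·m³] = m²·s⁻²
  (B) [kg·m²·s⁻³·A⁻¹] · [s·A] = kg·m²·s⁻²
  (C) [kg·m²·s⁻³] / [s⁻¹] = kg·m²·s⁻²
  (D) N·m = kg·m·s⁻²·m = kg·m²·s⁻²
  (E) Pa·m³ = N·m⁻²·m³ = kg·m²·s⁻²
All reduce to kg·m²·s⁻² except (A), which is m²·s⁻².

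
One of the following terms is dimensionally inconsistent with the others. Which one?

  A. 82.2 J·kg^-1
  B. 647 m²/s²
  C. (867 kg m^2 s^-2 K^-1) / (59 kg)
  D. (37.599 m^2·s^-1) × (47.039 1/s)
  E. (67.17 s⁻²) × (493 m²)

C.

In SI base units:
  A. J·kg⁻¹ = N·m·kg⁻¹ = m²·s⁻²
  B. m²·s⁻²
  C. [kg·m²·s⁻²·K⁻¹] / [kg] = m²·s⁻²·K⁻¹
  D. [m²·s⁻¹] · [s⁻¹] = m²·s⁻²
  E. [s⁻²] · [m²] = m²·s⁻²
All reduce to m²·s⁻² except C., which is m²·s⁻²·K⁻¹.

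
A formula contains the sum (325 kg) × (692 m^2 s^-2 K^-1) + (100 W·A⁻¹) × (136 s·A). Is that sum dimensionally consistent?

Dimensions:
  (325 kg) × (692 m^2 s^-2 K^-1):  [kg] · [m²·s⁻²·K⁻¹] = kg·m²·s⁻²·K⁻¹
  (100 W·A⁻¹) × (136 s·A):  [kg·m²·s⁻³·A⁻¹] · [s·A] = kg·m²·s⁻²
kg·m²·s⁻²·K⁻¹ ≠ kg·m²·s⁻², so they cannot be added.

No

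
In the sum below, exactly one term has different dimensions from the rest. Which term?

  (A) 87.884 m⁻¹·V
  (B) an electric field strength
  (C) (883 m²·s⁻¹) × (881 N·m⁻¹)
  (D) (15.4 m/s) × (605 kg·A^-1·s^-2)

Work out the base dimensions of each:
  (A) V·m⁻¹ = J·C⁻¹·m⁻¹ = kg·m·s⁻³·A⁻¹
  (B) [electric field strength] = kg·m·s⁻³·A⁻¹
  (C) [m²·s⁻¹] · [kg·s⁻²] = kg·m²·s⁻³
  (D) [m·s⁻¹] · [kg·s⁻²·A⁻¹] = kg·m·s⁻³·A⁻¹
All reduce to kg·m·s⁻³·A⁻¹ except (C), which is kg·m²·s⁻³.

(C)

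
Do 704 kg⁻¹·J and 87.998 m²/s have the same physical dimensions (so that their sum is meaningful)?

Reduce each to base SI dimensions:
  704 kg⁻¹·J:  J·kg⁻¹ = N·m·kg⁻¹ = m²·s⁻²
  87.998 m²/s:  m²·s⁻¹
m²·s⁻² ≠ m²·s⁻¹, so they cannot be added.

No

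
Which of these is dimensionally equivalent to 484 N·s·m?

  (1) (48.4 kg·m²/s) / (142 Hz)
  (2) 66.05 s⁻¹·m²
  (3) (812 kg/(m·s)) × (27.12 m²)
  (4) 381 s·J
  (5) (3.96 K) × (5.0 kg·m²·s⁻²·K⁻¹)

(4)

Reference: N·m·s = kg·m·s⁻²·m·s = kg·m²·s⁻¹.
Each option:
  (1) [kg·m²·s⁻¹] / [s⁻¹] = kg·m²
  (2) m²·s⁻¹
  (3) [kg·m⁻¹·s⁻¹] · [m²] = kg·m·s⁻¹
  (4) J·s = N·m·s = kg·m²·s⁻¹  ← same
  (5) [K] · [kg·m²·s⁻²·K⁻¹] = kg·m²·s⁻²
Only (4) matches kg·m²·s⁻¹.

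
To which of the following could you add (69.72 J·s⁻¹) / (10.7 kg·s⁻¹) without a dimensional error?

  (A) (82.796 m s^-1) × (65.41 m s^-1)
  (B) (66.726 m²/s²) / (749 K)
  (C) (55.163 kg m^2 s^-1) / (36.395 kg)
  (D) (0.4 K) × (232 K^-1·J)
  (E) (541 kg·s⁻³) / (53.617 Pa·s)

Reference: [kg·m²·s⁻³] / [kg·s⁻¹] = m²·s⁻².
Each option:
  (A) [m·s⁻¹] · [m·s⁻¹] = m²·s⁻²  ← same
  (B) [m²·s⁻²] / [K] = m²·s⁻²·K⁻¹
  (C) [kg·m²·s⁻¹] / [kg] = m²·s⁻¹
  (D) [K] · [kg·m²·s⁻²·K⁻¹] = kg·m²·s⁻²
  (E) [kg·s⁻³] / [kg·m⁻¹·s⁻¹] = m·s⁻²
Only (A) matches m²·s⁻².

(A)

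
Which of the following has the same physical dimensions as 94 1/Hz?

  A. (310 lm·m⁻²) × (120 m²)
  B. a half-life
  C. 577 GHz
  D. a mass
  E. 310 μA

B.

Reference: Hz⁻¹ = (s⁻¹)⁻¹ = s.
Each option:
  A. [m⁻²·cd] · [m²] = cd
  B. [half-life] = s  ← same
  C. Hz = s⁻¹
  D. [mass] = kg
  E. A
Only B. matches s.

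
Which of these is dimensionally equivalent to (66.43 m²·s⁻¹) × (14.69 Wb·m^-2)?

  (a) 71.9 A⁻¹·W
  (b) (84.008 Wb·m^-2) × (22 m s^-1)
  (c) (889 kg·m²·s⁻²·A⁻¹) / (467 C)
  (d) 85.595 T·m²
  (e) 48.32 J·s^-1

(a)

Reference: [m²·s⁻¹] · [kg·s⁻²·A⁻¹] = kg·m²·s⁻³·A⁻¹.
Each option:
  (a) W·A⁻¹ = J·s⁻¹·A⁻¹ = kg·m²·s⁻³·A⁻¹  ← same
  (b) [kg·s⁻²·A⁻¹] · [m·s⁻¹] = kg·m·s⁻³·A⁻¹
  (c) [kg·m²·s⁻²·A⁻¹] / [s·A] = kg·m²·s⁻³·A⁻²
  (d) T·m² = Wb·m⁻²·m² = kg·m²·s⁻²·A⁻¹
  (e) J·s⁻¹ = N·m·s⁻¹ = kg·m²·s⁻³
Only (a) matches kg·m²·s⁻³·A⁻¹.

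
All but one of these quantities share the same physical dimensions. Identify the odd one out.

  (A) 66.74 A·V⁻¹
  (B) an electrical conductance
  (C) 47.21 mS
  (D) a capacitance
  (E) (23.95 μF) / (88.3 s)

(D)

Dimensions:
  (A) A·V⁻¹ = A·(J·C⁻¹)⁻¹ = kg⁻¹·m⁻²·s³·A²
  (B) [electrical conductance] = kg⁻¹·m⁻²·s³·A²
  (C) S = Ω⁻¹ = kg⁻¹·m⁻²·s³·A²
  (D) [capacitance] = kg⁻¹·m⁻²·s⁴·A²
  (E) [kg⁻¹·m⁻²·s⁴·A²] / [s] = kg⁻¹·m⁻²·s³·A²
All reduce to kg⁻¹·m⁻²·s³·A² except (D), which is kg⁻¹·m⁻²·s⁴·A².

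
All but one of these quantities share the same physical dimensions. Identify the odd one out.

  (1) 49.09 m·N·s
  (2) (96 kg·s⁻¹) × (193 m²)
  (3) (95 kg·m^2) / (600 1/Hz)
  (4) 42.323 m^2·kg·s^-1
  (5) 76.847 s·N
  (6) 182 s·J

Expand each in SI base units:
  (1) N·m·s = kg·m·s⁻²·m·s = kg·m²·s⁻¹
  (2) [kg·s⁻¹] · [m²] = kg·m²·s⁻¹
  (3) [kg·m²] / [s] = kg·m²·s⁻¹
  (4) kg·m²·s⁻¹
  (5) N·s = kg·m·s⁻²·s = kg·m·s⁻¹
  (6) J·s = N·m·s = kg·m²·s⁻¹
All reduce to kg·m²·s⁻¹ except (5), which is kg·m·s⁻¹.

(5)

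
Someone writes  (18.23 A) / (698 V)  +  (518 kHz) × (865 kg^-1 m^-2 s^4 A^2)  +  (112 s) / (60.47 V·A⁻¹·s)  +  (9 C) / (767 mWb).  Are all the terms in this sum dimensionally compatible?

Reduce each to base SI dimensions:
  (18.23 A) / (698 V):  [A] / [kg·m²·s⁻³·A⁻¹] = kg⁻¹·m⁻²·s³·A²
  (518 kHz) × (865 kg^-1 m^-2 s^4 A^2):  [s⁻¹] · [kg⁻¹·m⁻²·s⁴·A²] = kg⁻¹·m⁻²·s³·A²
  (112 s) / (60.47 V·A⁻¹·s):  [s] / [kg·m²·s⁻²·A⁻²] = kg⁻¹·m⁻²·s³·A²
  (9 C) / (767 mWb):  [s·A] / [kg·m²·s⁻²·A⁻¹] = kg⁻¹·m⁻²·s³·A²
Every term reduces to kg⁻¹·m⁻²·s³·A².

Yes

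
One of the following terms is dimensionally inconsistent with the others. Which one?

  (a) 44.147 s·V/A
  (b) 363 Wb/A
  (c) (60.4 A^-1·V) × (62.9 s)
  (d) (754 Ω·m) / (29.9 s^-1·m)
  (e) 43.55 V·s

Work out the base dimensions of each:
  (a) V·s·A⁻¹ = J·C⁻¹·s·A⁻¹ = kg·m²·s⁻²·A⁻²
  (b) Wb·A⁻¹ = V·s·A⁻¹ = kg·m²·s⁻²·A⁻²
  (c) [kg·m²·s⁻³·A⁻²] · [s] = kg·m²·s⁻²·A⁻²
  (d) [kg·m³·s⁻³·A⁻²] / [m·s⁻¹] = kg·m²·s⁻²·A⁻²
  (e) V·s = J·C⁻¹·s = kg·m²·s⁻²·A⁻¹
All reduce to kg·m²·s⁻²·A⁻² except (e), which is kg·m²·s⁻²·A⁻¹.

(e)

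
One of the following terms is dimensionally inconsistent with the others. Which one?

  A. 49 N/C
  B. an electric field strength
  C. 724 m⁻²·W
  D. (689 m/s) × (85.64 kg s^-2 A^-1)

Dimensions:
  A. N·C⁻¹ = kg·m·s⁻²·(s·A)⁻¹ = kg·m·s⁻³·A⁻¹
  B. [electric field strength] = kg·m·s⁻³·A⁻¹
  C. W·m⁻² = J·s⁻¹·m⁻² = kg·s⁻³
  D. [m·s⁻¹] · [kg·s⁻²·A⁻¹] = kg·m·s⁻³·A⁻¹
All reduce to kg·m·s⁻³·A⁻¹ except C., which is kg·s⁻³.

C.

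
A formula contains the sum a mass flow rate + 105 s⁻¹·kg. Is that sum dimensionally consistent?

Yes

In SI base units:
  a mass flow rate:  [mass flow rate] = kg·s⁻¹
  105 s⁻¹·kg:  kg·s⁻¹
Both are kg·s⁻¹, so they have the same dimensions and can be added.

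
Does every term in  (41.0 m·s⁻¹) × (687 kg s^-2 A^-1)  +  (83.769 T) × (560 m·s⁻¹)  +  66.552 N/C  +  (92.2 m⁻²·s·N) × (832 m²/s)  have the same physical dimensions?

In SI base units:
  (41.0 m·s⁻¹) × (687 kg s^-2 A^-1):  [m·s⁻¹] · [kg·s⁻²·A⁻¹] = kg·m·s⁻³·A⁻¹
  (83.769 T) × (560 m·s⁻¹):  [kg·s⁻²·A⁻¹] · [m·s⁻¹] = kg·m·s⁻³·A⁻¹
  66.552 N/C:  N·C⁻¹ = kg·m·s⁻²·(s·A)⁻¹ = kg·m·s⁻³·A⁻¹
  (92.2 m⁻²·s·N) × (832 m²/s):  [kg·m⁻¹·s⁻¹] · [m²·s⁻¹] = kg·m·s⁻²
The terms do not share a single dimension (kg·m·s⁻² vs kg·m·s⁻³·A⁻¹).

No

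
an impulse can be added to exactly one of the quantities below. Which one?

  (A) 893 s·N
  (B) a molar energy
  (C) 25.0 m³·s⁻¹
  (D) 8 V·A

Reference: [impulse] = kg·m·s⁻¹.
Each option:
  (A) N·s = kg·m·s⁻²·s = kg·m·s⁻¹  ← same
  (B) [molar energy] = kg·m²·s⁻²·mol⁻¹
  (C) m³·s⁻¹
  (D) V·A = J·C⁻¹·A = kg·m²·s⁻³
Only (A) matches kg·m·s⁻¹.

(A)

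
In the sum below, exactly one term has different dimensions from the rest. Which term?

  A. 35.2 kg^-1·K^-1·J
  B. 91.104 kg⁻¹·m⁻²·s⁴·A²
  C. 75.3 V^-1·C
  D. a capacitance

Work out the base dimensions of each:
  A. J·kg⁻¹·K⁻¹ = N·m·kg⁻¹·K⁻¹ = m²·s⁻²·K⁻¹
  B. kg⁻¹·m⁻²·s⁴·A²
  C. C·V⁻¹ = s·A·(J·C⁻¹)⁻¹ = kg⁻¹·m⁻²·s⁴·A²
  D. [capacitance] = kg⁻¹·m⁻²·s⁴·A²
All reduce to kg⁻¹·m⁻²·s⁴·A² except A., which is m²·s⁻²·K⁻¹.

A.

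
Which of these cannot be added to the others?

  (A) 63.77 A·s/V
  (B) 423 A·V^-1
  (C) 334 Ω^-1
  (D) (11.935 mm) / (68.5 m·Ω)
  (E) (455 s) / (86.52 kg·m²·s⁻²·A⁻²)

(A)

Work out the base dimensions of each:
  (A) A·s·V⁻¹ = A·s·(J·C⁻¹)⁻¹ = kg⁻¹·m⁻²·s⁴·A²
  (B) A·V⁻¹ = A·(J·C⁻¹)⁻¹ = kg⁻¹·m⁻²·s³·A²
  (C) Ω⁻¹ = (V·A⁻¹)⁻¹ = kg⁻¹·m⁻²·s³·A²
  (D) [m] / [kg·m³·s⁻³·A⁻²] = kg⁻¹·m⁻²·s³·A²
  (E) [s] / [kg·m²·s⁻²·A⁻²] = kg⁻¹·m⁻²·s³·A²
All reduce to kg⁻¹·m⁻²·s³·A² except (A), which is kg⁻¹·m⁻²·s⁴·A².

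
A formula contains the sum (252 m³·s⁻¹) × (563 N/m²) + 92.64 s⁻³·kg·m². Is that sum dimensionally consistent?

Yes

Work out the base dimensions of each:
  (252 m³·s⁻¹) × (563 N/m²):  [m³·s⁻¹] · [kg·m⁻¹·s⁻²] = kg·m²·s⁻³
  92.64 s⁻³·kg·m²:  kg·m²·s⁻³
Both are kg·m²·s⁻³, so they have the same dimensions and can be added.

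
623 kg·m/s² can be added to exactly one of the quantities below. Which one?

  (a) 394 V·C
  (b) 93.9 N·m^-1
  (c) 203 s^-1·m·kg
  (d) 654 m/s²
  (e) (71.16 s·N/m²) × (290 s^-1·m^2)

(e)

Reference: kg·m·s⁻².
Each option:
  (a) C·V = s·A·J·C⁻¹ = kg·m²·s⁻²
  (b) N·m⁻¹ = kg·m·s⁻²·m⁻¹ = kg·s⁻²
  (c) kg·m·s⁻¹
  (d) m·s⁻²
  (e) [kg·m⁻¹·s⁻¹] · [m²·s⁻¹] = kg·m·s⁻²  ← same
Only (e) matches kg·m·s⁻².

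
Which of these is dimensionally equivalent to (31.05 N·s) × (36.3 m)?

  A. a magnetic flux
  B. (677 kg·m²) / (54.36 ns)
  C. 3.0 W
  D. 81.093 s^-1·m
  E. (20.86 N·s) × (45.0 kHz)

B.

Reference: [kg·m·s⁻¹] · [m] = kg·m²·s⁻¹.
Each option:
  A. [magnetic flux] = kg·m²·s⁻²·A⁻¹
  B. [kg·m²] / [s] = kg·m²·s⁻¹  ← same
  C. W = J·s⁻¹ = kg·m²·s⁻³
  D. m·s⁻¹
  E. [kg·m·s⁻¹] · [s⁻¹] = kg·m·s⁻²
Only B. matches kg·m²·s⁻¹.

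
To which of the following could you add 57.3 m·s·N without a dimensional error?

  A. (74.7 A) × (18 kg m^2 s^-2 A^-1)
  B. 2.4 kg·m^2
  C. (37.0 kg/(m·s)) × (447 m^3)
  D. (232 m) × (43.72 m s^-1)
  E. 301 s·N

Reference: N·m·s = kg·m·s⁻²·m·s = kg·m²·s⁻¹.
Each option:
  A. [A] · [kg·m²·s⁻²·A⁻¹] = kg·m²·s⁻²
  B. kg·m²
  C. [kg·m⁻¹·s⁻¹] · [m³] = kg·m²·s⁻¹  ← same
  D. [m] · [m·s⁻¹] = m²·s⁻¹
  E. N·s = kg·m·s⁻²·s = kg·m·s⁻¹
Only C. matches kg·m²·s⁻¹.

C.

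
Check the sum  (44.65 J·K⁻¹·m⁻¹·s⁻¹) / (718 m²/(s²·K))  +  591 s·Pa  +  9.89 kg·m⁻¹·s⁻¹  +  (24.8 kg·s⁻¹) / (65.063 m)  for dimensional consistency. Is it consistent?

Reduce each to base SI dimensions:
  (44.65 J·K⁻¹·m⁻¹·s⁻¹) / (718 m²/(s²·K)):  [kg·m·s⁻³·K⁻¹] / [m²·s⁻²·K⁻¹] = kg·m⁻¹·s⁻¹
  591 s·Pa:  Pa·s = N·m⁻²·s = kg·m⁻¹·s⁻¹
  9.89 kg·m⁻¹·s⁻¹:  kg·m⁻¹·s⁻¹
  (24.8 kg·s⁻¹) / (65.063 m):  [kg·s⁻¹] / [m] = kg·m⁻¹·s⁻¹
Every term reduces to kg·m⁻¹·s⁻¹.

Yes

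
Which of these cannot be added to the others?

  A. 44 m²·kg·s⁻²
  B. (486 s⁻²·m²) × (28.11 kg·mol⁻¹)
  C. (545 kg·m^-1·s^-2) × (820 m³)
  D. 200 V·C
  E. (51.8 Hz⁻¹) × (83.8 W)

B.

Reduce each to base SI dimensions:
  A. kg·m²·s⁻²
  B. [m²·s⁻²] · [kg·mol⁻¹] = kg·m²·s⁻²·mol⁻¹
  C. [kg·m⁻¹·s⁻²] · [m³] = kg·m²·s⁻²
  D. C·V = s·A·J·C⁻¹ = kg·m²·s⁻²
  E. [s] · [kg·m²·s⁻³] = kg·m²·s⁻²
All reduce to kg·m²·s⁻² except B., which is kg·m²·s⁻²·mol⁻¹.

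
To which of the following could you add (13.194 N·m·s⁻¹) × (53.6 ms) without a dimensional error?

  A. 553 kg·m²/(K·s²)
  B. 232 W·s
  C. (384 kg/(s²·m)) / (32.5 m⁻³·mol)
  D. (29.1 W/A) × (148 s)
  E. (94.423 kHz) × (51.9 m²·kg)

Reference: [kg·m²·s⁻³] · [s] = kg·m²·s⁻².
Each option:
  A. kg·m²·s⁻²·K⁻¹
  B. W·s = J·s⁻¹·s = kg·m²·s⁻²  ← same
  C. [kg·m⁻¹·s⁻²] / [m⁻³·mol] = kg·m²·s⁻²·mol⁻¹
  D. [kg·m²·s⁻³·A⁻¹] · [s] = kg·m²·s⁻²·A⁻¹
  E. [s⁻¹] · [kg·m²] = kg·m²·s⁻¹
Only B. matches kg·m²·s⁻².

B.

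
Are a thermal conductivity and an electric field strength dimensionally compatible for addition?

No

Expand each in SI base units:
  a thermal conductivity:  [thermal conductivity] = kg·m·s⁻³·K⁻¹
  an electric field strength:  [electric field strength] = kg·m·s⁻³·A⁻¹
kg·m·s⁻³·K⁻¹ ≠ kg·m·s⁻³·A⁻¹, so they cannot be added.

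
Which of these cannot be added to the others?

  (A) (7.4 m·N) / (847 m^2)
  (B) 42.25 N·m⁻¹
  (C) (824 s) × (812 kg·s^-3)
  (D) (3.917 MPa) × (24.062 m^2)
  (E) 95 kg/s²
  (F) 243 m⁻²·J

(D)

Work out the base dimensions of each:
  (A) [kg·m²·s⁻²] / [m²] = kg·s⁻²
  (B) N·m⁻¹ = kg·m·s⁻²·m⁻¹ = kg·s⁻²
  (C) [s] · [kg·s⁻³] = kg·s⁻²
  (D) [kg·m⁻¹·s⁻²] · [m²] = kg·m·s⁻²
  (E) kg·s⁻²
  (F) J·m⁻² = N·m·m⁻² = kg·s⁻²
All reduce to kg·s⁻² except (D), which is kg·m·s⁻².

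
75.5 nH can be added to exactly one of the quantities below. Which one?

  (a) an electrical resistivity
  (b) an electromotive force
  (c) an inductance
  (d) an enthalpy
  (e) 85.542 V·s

Reference: H = V·s·A⁻¹ = kg·m²·s⁻²·A⁻².
Each option:
  (a) [electrical resistivity] = kg·m³·s⁻³·A⁻²
  (b) [electromotive force] = kg·m²·s⁻³·A⁻¹
  (c) [inductance] = kg·m²·s⁻²·A⁻²  ← same
  (d) [enthalpy] = kg·m²·s⁻²
  (e) V·s = J·C⁻¹·s = kg·m²·s⁻²·A⁻¹
Only (c) matches kg·m²·s⁻²·A⁻².

(c)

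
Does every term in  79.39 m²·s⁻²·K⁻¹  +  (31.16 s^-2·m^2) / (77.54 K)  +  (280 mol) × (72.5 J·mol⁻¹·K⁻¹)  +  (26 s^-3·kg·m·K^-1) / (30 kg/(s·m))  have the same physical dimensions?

No

Reduce each to base SI dimensions:
  79.39 m²·s⁻²·K⁻¹:  m²·s⁻²·K⁻¹
  (31.16 s^-2·m^2) / (77.54 K):  [m²·s⁻²] / [K] = m²·s⁻²·K⁻¹
  (280 mol) × (72.5 J·mol⁻¹·K⁻¹):  [mol] · [kg·m²·s⁻²·K⁻¹·mol⁻¹] = kg·m²·s⁻²·K⁻¹
  (26 s^-3·kg·m·K^-1) / (30 kg/(s·m)):  [kg·m·s⁻³·K⁻¹] / [kg·m⁻¹·s⁻¹] = m²·s⁻²·K⁻¹
The terms do not share a single dimension (kg·m²·s⁻²·K⁻¹ vs m²·s⁻²·K⁻¹).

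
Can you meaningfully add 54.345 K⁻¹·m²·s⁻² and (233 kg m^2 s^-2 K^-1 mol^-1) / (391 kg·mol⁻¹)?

Reduce each to base SI dimensions:
  54.345 K⁻¹·m²·s⁻²:  m²·s⁻²·K⁻¹
  (233 kg m^2 s^-2 K^-1 mol^-1) / (391 kg·mol⁻¹):  [kg·m²·s⁻²·K⁻¹·mol⁻¹] / [kg·mol⁻¹] = m²·s⁻²·K⁻¹
Both are m²·s⁻²·K⁻¹, so they have the same dimensions and can be added.

Yes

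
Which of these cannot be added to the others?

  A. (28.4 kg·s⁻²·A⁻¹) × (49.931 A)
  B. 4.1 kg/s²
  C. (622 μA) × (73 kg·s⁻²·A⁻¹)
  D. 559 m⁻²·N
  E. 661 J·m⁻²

Dimensions:
  A. [kg·s⁻²·A⁻¹] · [A] = kg·s⁻²
  B. kg·s⁻²
  C. [A] · [kg·s⁻²·A⁻¹] = kg·s⁻²
  D. N·m⁻² = kg·m·s⁻²·m⁻² = kg·m⁻¹·s⁻²
  E. J·m⁻² = N·m·m⁻² = kg·s⁻²
All reduce to kg·s⁻² except D., which is kg·m⁻¹·s⁻².

D.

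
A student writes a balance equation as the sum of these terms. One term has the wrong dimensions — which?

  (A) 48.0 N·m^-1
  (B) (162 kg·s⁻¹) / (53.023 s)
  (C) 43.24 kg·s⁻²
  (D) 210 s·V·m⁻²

(D)

Reduce each to base SI dimensions:
  (A) N·m⁻¹ = kg·m·s⁻²·m⁻¹ = kg·s⁻²
  (B) [kg·s⁻¹] / [s] = kg·s⁻²
  (C) kg·s⁻²
  (D) V·s·m⁻² = J·C⁻¹·s·m⁻² = kg·s⁻²·A⁻¹
All reduce to kg·s⁻² except (D), which is kg·s⁻²·A⁻¹.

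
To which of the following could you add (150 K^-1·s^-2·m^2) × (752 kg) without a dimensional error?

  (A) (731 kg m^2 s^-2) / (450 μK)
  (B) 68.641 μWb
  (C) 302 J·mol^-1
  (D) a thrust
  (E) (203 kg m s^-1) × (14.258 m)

Reference: [m²·s⁻²·K⁻¹] · [kg] = kg·m²·s⁻²·K⁻¹.
Each option:
  (A) [kg·m²·s⁻²] / [K] = kg·m²·s⁻²·K⁻¹  ← same
  (B) Wb = V·s = kg·m²·s⁻²·A⁻¹
  (C) J·mol⁻¹ = N·m·mol⁻¹ = kg·m²·s⁻²·mol⁻¹
  (D) [thrust] = kg·m·s⁻²
  (E) [kg·m·s⁻¹] · [m] = kg·m²·s⁻¹
Only (A) matches kg·m²·s⁻²·K⁻¹.

(A)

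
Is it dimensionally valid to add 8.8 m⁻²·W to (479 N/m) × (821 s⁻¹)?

In SI base units:
  8.8 m⁻²·W:  W·m⁻² = J·s⁻¹·m⁻² = kg·s⁻³
  (479 N/m) × (821 s⁻¹):  [kg·s⁻²] · [s⁻¹] = kg·s⁻³
Both are kg·s⁻³, so they have the same dimensions and can be added.

Yes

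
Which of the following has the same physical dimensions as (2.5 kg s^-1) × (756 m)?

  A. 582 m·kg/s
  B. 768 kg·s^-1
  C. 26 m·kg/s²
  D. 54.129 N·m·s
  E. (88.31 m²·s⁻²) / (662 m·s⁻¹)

Reference: [kg·s⁻¹] · [m] = kg·m·s⁻¹.
Each option:
  A. kg·m·s⁻¹  ← same
  B. kg·s⁻¹
  C. kg·m·s⁻²
  D. N·m·s = kg·m·s⁻²·m·s = kg·m²·s⁻¹
  E. [m²·s⁻²] / [m·s⁻¹] = m·s⁻¹
Only A. matches kg·m·s⁻¹.

A.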